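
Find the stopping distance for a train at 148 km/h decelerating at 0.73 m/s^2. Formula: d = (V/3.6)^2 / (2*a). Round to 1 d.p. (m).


Convert speed: V = 148 / 3.6 = 41.1111 m/s
V^2 = 1690.1235
d = 1690.1235 / (2 * 0.73)
d = 1690.1235 / 1.46
d = 1157.6 m

1157.6


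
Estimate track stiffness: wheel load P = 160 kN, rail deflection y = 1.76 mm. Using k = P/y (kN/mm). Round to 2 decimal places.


Track stiffness k = P / y
k = 160 / 1.76
k = 90.91 kN/mm

90.91


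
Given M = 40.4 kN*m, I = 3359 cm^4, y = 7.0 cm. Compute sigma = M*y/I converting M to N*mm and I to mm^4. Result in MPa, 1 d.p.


Convert units:
M = 40.4 kN*m = 40400000 N*mm
y = 7.0 cm = 70 mm
I = 3359 cm^4 = 33590000 mm^4
sigma = 40400000 * 70 / 33590000
sigma = 84.2 MPa

84.2


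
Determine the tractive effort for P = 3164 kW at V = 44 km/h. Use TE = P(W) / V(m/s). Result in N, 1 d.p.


Convert: P = 3164 kW = 3164000 W
V = 44 / 3.6 = 12.2222 m/s
TE = 3164000 / 12.2222
TE = 258872.7 N

258872.7


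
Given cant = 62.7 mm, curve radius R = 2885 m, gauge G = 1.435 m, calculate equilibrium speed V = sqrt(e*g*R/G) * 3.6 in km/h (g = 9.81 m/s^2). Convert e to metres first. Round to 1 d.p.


Convert cant: e = 62.7 mm = 0.0627 m
V_ms = sqrt(0.0627 * 9.81 * 2885 / 1.435)
V_ms = sqrt(1236.603481) = 35.1654 m/s
V = 35.1654 * 3.6 = 126.6 km/h

126.6


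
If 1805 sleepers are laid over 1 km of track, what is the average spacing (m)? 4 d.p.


Spacing = 1000 m / number of sleepers
Spacing = 1000 / 1805
Spacing = 0.5540 m

0.5540


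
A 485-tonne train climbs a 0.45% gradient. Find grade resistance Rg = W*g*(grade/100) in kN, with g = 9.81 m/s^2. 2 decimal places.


Rg = W * 9.81 * grade / 100
Rg = 485 * 9.81 * 0.45 / 100
Rg = 4757.85 * 0.0045
Rg = 21.41 kN

21.41


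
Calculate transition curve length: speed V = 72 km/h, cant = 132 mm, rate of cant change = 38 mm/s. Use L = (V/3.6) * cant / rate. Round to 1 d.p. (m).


Convert speed: V = 72 / 3.6 = 20.0 m/s
L = 20.0 * 132 / 38
L = 2640.0 / 38
L = 69.5 m

69.5


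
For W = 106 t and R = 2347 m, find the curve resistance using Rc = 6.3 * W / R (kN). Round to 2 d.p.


Rc = 6.3 * W / R
Rc = 6.3 * 106 / 2347
Rc = 667.8 / 2347
Rc = 0.28 kN

0.28


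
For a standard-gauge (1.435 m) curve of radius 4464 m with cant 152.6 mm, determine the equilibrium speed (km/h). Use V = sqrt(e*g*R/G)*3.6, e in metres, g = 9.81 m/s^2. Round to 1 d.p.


Convert cant: e = 152.6 mm = 0.1526 m
V_ms = sqrt(0.1526 * 9.81 * 4464 / 1.435)
V_ms = sqrt(4656.888351) = 68.2414 m/s
V = 68.2414 * 3.6 = 245.7 km/h

245.7


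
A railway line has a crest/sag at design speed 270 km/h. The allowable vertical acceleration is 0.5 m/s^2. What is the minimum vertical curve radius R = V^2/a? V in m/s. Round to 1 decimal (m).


Convert speed: V = 270 / 3.6 = 75.0 m/s
V^2 = 5625.0 m^2/s^2
R_v = 5625.0 / 0.5
R_v = 11250.0 m

11250.0


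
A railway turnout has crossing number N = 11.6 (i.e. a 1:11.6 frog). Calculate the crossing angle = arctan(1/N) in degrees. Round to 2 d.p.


1/N = 1/11.6 = 0.086207
angle = arctan(0.086207) = 0.085994 rad
angle = 0.085994 * 180/pi = 4.93 degrees

4.93


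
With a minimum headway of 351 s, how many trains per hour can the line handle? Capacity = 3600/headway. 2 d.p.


Capacity = 3600 / headway
Capacity = 3600 / 351
Capacity = 10.26 trains/hour

10.26


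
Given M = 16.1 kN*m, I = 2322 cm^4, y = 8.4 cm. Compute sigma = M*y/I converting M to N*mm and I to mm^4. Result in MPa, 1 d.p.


Convert units:
M = 16.1 kN*m = 16100000 N*mm
y = 8.4 cm = 84 mm
I = 2322 cm^4 = 23220000 mm^4
sigma = 16100000 * 84 / 23220000
sigma = 58.2 MPa

58.2


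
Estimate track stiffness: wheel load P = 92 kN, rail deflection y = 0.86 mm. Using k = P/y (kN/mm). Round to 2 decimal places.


Track stiffness k = P / y
k = 92 / 0.86
k = 106.98 kN/mm

106.98


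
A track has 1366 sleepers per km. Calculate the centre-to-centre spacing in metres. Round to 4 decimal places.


Spacing = 1000 m / number of sleepers
Spacing = 1000 / 1366
Spacing = 0.7321 m

0.7321


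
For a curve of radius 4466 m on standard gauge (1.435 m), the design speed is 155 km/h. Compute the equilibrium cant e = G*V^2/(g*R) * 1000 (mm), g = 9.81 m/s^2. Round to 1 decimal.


Convert speed: V = 155 / 3.6 = 43.0556 m/s
Apply formula: e = 1.435 * 43.0556^2 / (9.81 * 4466)
e = 1.435 * 1853.7809 / 43811.46
e = 0.060719 m = 60.7 mm

60.7


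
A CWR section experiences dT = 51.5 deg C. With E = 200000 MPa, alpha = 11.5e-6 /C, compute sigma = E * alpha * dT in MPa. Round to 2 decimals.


sigma = E * alpha * dT
sigma = 200000 * 11.5e-6 * 51.5
sigma = 2.3 * 51.5
sigma = 118.45 MPa

118.45


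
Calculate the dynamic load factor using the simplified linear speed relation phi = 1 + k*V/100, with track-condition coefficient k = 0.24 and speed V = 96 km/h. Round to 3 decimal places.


phi = 1 + k * V / 100
phi = 1 + 0.24 * 96 / 100
phi = 1 + 0.2304
phi = 1.230

1.230


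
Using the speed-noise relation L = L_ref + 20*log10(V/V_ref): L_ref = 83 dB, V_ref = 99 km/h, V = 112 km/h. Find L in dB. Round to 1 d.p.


V/V_ref = 112 / 99 = 1.131313
log10(1.131313) = 0.053583
20 * 0.053583 = 1.0717
L = 83 + 1.0717 = 84.1 dB

84.1


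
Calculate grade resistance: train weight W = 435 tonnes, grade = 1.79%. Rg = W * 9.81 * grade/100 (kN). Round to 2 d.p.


Rg = W * 9.81 * grade / 100
Rg = 435 * 9.81 * 1.79 / 100
Rg = 4267.35 * 0.0179
Rg = 76.39 kN

76.39


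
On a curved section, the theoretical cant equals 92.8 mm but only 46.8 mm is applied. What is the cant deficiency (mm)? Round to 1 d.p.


Cant deficiency = equilibrium cant - actual cant
CD = 92.8 - 46.8
CD = 46.0 mm

46.0


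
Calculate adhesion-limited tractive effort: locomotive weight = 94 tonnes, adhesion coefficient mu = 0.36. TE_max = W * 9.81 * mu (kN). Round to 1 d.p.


TE_max = W * g * mu
TE_max = 94 * 9.81 * 0.36
TE_max = 922.14 * 0.36
TE_max = 332.0 kN

332.0


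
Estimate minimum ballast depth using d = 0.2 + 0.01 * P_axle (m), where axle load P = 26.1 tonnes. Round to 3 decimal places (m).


d = 0.2 + 0.01 * 26.1
d = 0.2 + 0.261
d = 0.461 m

0.461


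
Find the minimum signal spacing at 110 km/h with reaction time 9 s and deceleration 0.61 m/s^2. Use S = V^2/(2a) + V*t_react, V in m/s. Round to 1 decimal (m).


V = 110 / 3.6 = 30.5556 m/s
Braking distance = 30.5556^2 / (2*0.61) = 765.2803 m
Sighting distance = 30.5556 * 9 = 275.0 m
S = 765.2803 + 275.0 = 1040.3 m

1040.3


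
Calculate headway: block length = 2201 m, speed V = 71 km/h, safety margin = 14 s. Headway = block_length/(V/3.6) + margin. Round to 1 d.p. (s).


V = 71 / 3.6 = 19.7222 m/s
Block traversal time = 2201 / 19.7222 = 111.6 s
Headway = 111.6 + 14
Headway = 125.6 s

125.6


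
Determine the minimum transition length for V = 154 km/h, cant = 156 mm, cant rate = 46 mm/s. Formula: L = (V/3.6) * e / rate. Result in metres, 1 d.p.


Convert speed: V = 154 / 3.6 = 42.7778 m/s
L = 42.7778 * 156 / 46
L = 6673.3333 / 46
L = 145.1 m

145.1


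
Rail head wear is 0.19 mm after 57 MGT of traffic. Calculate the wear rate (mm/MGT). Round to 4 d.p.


Wear rate = total wear / cumulative tonnage
Rate = 0.19 / 57
Rate = 0.0033 mm/MGT

0.0033


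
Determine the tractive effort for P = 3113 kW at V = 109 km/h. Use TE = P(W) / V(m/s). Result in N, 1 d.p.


Convert: P = 3113 kW = 3113000 W
V = 109 / 3.6 = 30.2778 m/s
TE = 3113000 / 30.2778
TE = 102814.7 N

102814.7


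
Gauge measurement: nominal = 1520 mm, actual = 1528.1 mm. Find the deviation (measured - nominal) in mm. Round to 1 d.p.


Deviation = measured - nominal
Deviation = 1528.1 - 1520
Deviation = 8.1 mm

8.1


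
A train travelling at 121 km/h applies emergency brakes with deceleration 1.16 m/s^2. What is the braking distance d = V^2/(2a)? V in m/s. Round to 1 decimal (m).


Convert speed: V = 121 / 3.6 = 33.6111 m/s
V^2 = 1129.7068
d = 1129.7068 / (2 * 1.16)
d = 1129.7068 / 2.32
d = 486.9 m

486.9


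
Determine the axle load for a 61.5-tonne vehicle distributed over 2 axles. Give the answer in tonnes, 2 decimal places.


Load per axle = total weight / number of axles
Load = 61.5 / 2
Load = 30.75 tonnes

30.75


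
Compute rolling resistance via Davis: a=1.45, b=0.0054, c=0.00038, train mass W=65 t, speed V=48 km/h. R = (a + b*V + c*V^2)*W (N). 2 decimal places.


b*V = 0.0054 * 48 = 0.2592
c*V^2 = 0.00038 * 2304 = 0.87552
R_per_t = 1.45 + 0.2592 + 0.87552 = 2.58472 N/t
R_total = 2.58472 * 65 = 168.01 N

168.01


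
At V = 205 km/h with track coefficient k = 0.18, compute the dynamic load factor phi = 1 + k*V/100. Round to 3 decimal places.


phi = 1 + k * V / 100
phi = 1 + 0.18 * 205 / 100
phi = 1 + 0.369
phi = 1.369

1.369


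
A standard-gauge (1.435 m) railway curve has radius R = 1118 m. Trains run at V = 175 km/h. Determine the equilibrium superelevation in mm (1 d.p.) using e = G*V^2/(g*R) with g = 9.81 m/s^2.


Convert speed: V = 175 / 3.6 = 48.6111 m/s
Apply formula: e = 1.435 * 48.6111^2 / (9.81 * 1118)
e = 1.435 * 2363.0401 / 10967.58
e = 0.309181 m = 309.2 mm

309.2


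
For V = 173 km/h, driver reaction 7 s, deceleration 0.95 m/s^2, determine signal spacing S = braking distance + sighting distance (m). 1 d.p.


V = 173 / 3.6 = 48.0556 m/s
Braking distance = 48.0556^2 / (2*0.95) = 1215.4402 m
Sighting distance = 48.0556 * 7 = 336.3889 m
S = 1215.4402 + 336.3889 = 1551.8 m

1551.8


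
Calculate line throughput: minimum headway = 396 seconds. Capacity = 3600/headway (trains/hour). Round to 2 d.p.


Capacity = 3600 / headway
Capacity = 3600 / 396
Capacity = 9.09 trains/hour

9.09


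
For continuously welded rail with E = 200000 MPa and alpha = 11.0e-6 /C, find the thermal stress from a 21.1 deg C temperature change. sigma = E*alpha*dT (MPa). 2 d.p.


sigma = E * alpha * dT
sigma = 200000 * 11.0e-6 * 21.1
sigma = 2.2 * 21.1
sigma = 46.42 MPa

46.42


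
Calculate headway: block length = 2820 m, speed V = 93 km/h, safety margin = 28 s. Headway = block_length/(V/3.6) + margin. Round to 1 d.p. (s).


V = 93 / 3.6 = 25.8333 m/s
Block traversal time = 2820 / 25.8333 = 109.1613 s
Headway = 109.1613 + 28
Headway = 137.2 s

137.2


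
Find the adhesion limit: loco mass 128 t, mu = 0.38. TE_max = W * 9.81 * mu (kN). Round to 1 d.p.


TE_max = W * g * mu
TE_max = 128 * 9.81 * 0.38
TE_max = 1255.68 * 0.38
TE_max = 477.2 kN

477.2


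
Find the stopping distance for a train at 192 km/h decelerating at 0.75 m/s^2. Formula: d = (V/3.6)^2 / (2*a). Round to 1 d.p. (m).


Convert speed: V = 192 / 3.6 = 53.3333 m/s
V^2 = 2844.4444
d = 2844.4444 / (2 * 0.75)
d = 2844.4444 / 1.5
d = 1896.3 m

1896.3


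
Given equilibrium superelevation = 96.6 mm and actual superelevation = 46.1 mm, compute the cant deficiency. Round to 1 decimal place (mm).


Cant deficiency = equilibrium cant - actual cant
CD = 96.6 - 46.1
CD = 50.5 mm

50.5


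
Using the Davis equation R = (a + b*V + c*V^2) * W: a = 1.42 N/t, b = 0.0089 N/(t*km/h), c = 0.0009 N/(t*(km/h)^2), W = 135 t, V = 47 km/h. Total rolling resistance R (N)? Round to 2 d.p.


b*V = 0.0089 * 47 = 0.4183
c*V^2 = 0.0009 * 2209 = 1.9881
R_per_t = 1.42 + 0.4183 + 1.9881 = 3.8264 N/t
R_total = 3.8264 * 135 = 516.56 N

516.56


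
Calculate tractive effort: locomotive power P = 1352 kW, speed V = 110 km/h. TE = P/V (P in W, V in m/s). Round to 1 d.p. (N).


Convert: P = 1352 kW = 1352000 W
V = 110 / 3.6 = 30.5556 m/s
TE = 1352000 / 30.5556
TE = 44247.3 N

44247.3


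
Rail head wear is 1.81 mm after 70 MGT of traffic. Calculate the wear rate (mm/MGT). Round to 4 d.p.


Wear rate = total wear / cumulative tonnage
Rate = 1.81 / 70
Rate = 0.0259 mm/MGT

0.0259


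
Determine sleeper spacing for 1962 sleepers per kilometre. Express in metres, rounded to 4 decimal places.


Spacing = 1000 m / number of sleepers
Spacing = 1000 / 1962
Spacing = 0.5097 m

0.5097


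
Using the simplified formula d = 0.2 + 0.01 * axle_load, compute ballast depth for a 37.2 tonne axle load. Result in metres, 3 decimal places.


d = 0.2 + 0.01 * 37.2
d = 0.2 + 0.372
d = 0.572 m

0.572


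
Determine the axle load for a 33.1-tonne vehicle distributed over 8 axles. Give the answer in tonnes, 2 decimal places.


Load per axle = total weight / number of axles
Load = 33.1 / 8
Load = 4.14 tonnes

4.14


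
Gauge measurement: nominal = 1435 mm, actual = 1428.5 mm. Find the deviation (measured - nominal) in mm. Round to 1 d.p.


Deviation = measured - nominal
Deviation = 1428.5 - 1435
Deviation = -6.5 mm

-6.5


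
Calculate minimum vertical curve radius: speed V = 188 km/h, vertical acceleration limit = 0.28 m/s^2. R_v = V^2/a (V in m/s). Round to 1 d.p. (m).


Convert speed: V = 188 / 3.6 = 52.2222 m/s
V^2 = 2727.1605 m^2/s^2
R_v = 2727.1605 / 0.28
R_v = 9739.9 m

9739.9


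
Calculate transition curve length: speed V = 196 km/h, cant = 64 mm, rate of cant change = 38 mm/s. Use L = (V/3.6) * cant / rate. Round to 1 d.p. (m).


Convert speed: V = 196 / 3.6 = 54.4444 m/s
L = 54.4444 * 64 / 38
L = 3484.4444 / 38
L = 91.7 m

91.7


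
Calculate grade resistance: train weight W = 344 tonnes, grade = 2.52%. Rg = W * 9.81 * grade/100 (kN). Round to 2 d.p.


Rg = W * 9.81 * grade / 100
Rg = 344 * 9.81 * 2.52 / 100
Rg = 3374.64 * 0.0252
Rg = 85.04 kN

85.04


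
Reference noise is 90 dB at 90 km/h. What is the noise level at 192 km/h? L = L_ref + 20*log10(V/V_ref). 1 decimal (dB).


V/V_ref = 192 / 90 = 2.133333
log10(2.133333) = 0.329059
20 * 0.329059 = 6.5812
L = 90 + 6.5812 = 96.6 dB

96.6


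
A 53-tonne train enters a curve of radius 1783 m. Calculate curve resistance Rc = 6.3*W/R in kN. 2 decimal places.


Rc = 6.3 * W / R
Rc = 6.3 * 53 / 1783
Rc = 333.9 / 1783
Rc = 0.19 kN

0.19


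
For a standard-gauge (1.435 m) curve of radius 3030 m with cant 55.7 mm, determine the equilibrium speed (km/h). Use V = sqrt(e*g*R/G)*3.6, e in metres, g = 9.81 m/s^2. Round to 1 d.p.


Convert cant: e = 55.7 mm = 0.0557 m
V_ms = sqrt(0.0557 * 9.81 * 3030 / 1.435)
V_ms = sqrt(1153.758544) = 33.967 m/s
V = 33.967 * 3.6 = 122.3 km/h

122.3


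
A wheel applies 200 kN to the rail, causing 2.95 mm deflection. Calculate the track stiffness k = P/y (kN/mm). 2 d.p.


Track stiffness k = P / y
k = 200 / 2.95
k = 67.80 kN/mm

67.80


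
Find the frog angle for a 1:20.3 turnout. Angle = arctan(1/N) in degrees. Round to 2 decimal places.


1/N = 1/20.3 = 0.049261
angle = arctan(0.049261) = 0.049221 rad
angle = 0.049221 * 180/pi = 2.82 degrees

2.82


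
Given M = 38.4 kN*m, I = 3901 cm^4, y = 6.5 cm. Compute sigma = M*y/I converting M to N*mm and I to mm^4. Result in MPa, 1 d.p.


Convert units:
M = 38.4 kN*m = 38400000 N*mm
y = 6.5 cm = 65 mm
I = 3901 cm^4 = 39010000 mm^4
sigma = 38400000 * 65 / 39010000
sigma = 64.0 MPa

64.0


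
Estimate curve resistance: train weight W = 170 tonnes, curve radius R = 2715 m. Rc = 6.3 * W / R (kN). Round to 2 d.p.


Rc = 6.3 * W / R
Rc = 6.3 * 170 / 2715
Rc = 1071.0 / 2715
Rc = 0.39 kN

0.39


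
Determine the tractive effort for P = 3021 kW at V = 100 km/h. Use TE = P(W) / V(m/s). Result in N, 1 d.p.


Convert: P = 3021 kW = 3021000 W
V = 100 / 3.6 = 27.7778 m/s
TE = 3021000 / 27.7778
TE = 108756.0 N

108756.0


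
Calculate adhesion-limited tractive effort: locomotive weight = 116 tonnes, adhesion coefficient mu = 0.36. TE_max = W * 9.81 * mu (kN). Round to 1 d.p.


TE_max = W * g * mu
TE_max = 116 * 9.81 * 0.36
TE_max = 1137.96 * 0.36
TE_max = 409.7 kN

409.7


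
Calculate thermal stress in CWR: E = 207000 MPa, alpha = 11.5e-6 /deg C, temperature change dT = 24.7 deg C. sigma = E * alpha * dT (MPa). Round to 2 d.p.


sigma = E * alpha * dT
sigma = 207000 * 11.5e-6 * 24.7
sigma = 2.3805 * 24.7
sigma = 58.80 MPa

58.80


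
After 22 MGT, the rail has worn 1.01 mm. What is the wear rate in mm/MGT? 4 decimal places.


Wear rate = total wear / cumulative tonnage
Rate = 1.01 / 22
Rate = 0.0459 mm/MGT

0.0459


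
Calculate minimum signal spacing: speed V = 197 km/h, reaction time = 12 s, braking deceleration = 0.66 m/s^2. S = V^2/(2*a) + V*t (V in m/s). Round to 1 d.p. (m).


V = 197 / 3.6 = 54.7222 m/s
Braking distance = 54.7222^2 / (2*0.66) = 2268.577 m
Sighting distance = 54.7222 * 12 = 656.6667 m
S = 2268.577 + 656.6667 = 2925.2 m

2925.2


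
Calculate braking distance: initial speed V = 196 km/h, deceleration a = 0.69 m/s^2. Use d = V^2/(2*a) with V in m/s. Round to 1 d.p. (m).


Convert speed: V = 196 / 3.6 = 54.4444 m/s
V^2 = 2964.1975
d = 2964.1975 / (2 * 0.69)
d = 2964.1975 / 1.38
d = 2148.0 m

2148.0


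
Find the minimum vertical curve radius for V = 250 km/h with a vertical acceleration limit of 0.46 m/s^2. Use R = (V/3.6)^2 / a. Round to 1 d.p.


Convert speed: V = 250 / 3.6 = 69.4444 m/s
V^2 = 4822.5309 m^2/s^2
R_v = 4822.5309 / 0.46
R_v = 10483.8 m

10483.8


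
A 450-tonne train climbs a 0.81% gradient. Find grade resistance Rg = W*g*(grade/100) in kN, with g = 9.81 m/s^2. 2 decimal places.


Rg = W * 9.81 * grade / 100
Rg = 450 * 9.81 * 0.81 / 100
Rg = 4414.5 * 0.0081
Rg = 35.76 kN

35.76


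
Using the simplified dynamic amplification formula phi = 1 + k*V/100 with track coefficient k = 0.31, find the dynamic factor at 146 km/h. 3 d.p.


phi = 1 + k * V / 100
phi = 1 + 0.31 * 146 / 100
phi = 1 + 0.4526
phi = 1.453

1.453


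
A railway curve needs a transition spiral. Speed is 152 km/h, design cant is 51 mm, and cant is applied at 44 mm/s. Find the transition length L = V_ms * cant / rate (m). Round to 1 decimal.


Convert speed: V = 152 / 3.6 = 42.2222 m/s
L = 42.2222 * 51 / 44
L = 2153.3333 / 44
L = 48.9 m

48.9


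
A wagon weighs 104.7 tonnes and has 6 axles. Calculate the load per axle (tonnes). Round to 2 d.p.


Load per axle = total weight / number of axles
Load = 104.7 / 6
Load = 17.45 tonnes

17.45


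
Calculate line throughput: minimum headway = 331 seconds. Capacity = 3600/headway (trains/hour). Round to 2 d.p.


Capacity = 3600 / headway
Capacity = 3600 / 331
Capacity = 10.88 trains/hour

10.88


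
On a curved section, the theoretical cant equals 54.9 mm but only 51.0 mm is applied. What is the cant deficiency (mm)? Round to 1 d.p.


Cant deficiency = equilibrium cant - actual cant
CD = 54.9 - 51.0
CD = 3.9 mm

3.9


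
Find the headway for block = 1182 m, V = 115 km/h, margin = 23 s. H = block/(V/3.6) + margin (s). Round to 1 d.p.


V = 115 / 3.6 = 31.9444 m/s
Block traversal time = 1182 / 31.9444 = 37.0017 s
Headway = 37.0017 + 23
Headway = 60.0 s

60.0


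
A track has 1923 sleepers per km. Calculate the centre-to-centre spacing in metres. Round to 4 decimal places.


Spacing = 1000 m / number of sleepers
Spacing = 1000 / 1923
Spacing = 0.5200 m

0.5200


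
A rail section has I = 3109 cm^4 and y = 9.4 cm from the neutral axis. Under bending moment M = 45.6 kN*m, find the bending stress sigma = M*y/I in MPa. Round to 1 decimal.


Convert units:
M = 45.6 kN*m = 45600000 N*mm
y = 9.4 cm = 94 mm
I = 3109 cm^4 = 31090000 mm^4
sigma = 45600000 * 94 / 31090000
sigma = 137.9 MPa

137.9


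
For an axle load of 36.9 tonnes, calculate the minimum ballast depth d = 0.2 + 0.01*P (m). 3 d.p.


d = 0.2 + 0.01 * 36.9
d = 0.2 + 0.369
d = 0.569 m

0.569


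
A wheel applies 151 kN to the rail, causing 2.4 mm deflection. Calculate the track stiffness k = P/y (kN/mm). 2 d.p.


Track stiffness k = P / y
k = 151 / 2.4
k = 62.92 kN/mm

62.92


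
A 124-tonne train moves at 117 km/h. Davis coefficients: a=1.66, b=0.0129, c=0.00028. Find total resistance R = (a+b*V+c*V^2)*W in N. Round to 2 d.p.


b*V = 0.0129 * 117 = 1.5093
c*V^2 = 0.00028 * 13689 = 3.83292
R_per_t = 1.66 + 1.5093 + 3.83292 = 7.00222 N/t
R_total = 7.00222 * 124 = 868.28 N

868.28


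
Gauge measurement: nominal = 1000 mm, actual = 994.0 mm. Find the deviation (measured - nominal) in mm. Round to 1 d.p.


Deviation = measured - nominal
Deviation = 994.0 - 1000
Deviation = -6.0 mm

-6.0


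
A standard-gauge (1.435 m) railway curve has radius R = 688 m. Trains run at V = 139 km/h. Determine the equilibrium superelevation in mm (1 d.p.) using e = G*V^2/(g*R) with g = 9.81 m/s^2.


Convert speed: V = 139 / 3.6 = 38.6111 m/s
Apply formula: e = 1.435 * 38.6111^2 / (9.81 * 688)
e = 1.435 * 1490.8179 / 6749.28
e = 0.316971 m = 317.0 mm

317.0


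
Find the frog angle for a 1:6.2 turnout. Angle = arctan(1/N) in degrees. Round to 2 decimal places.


1/N = 1/6.2 = 0.16129
angle = arctan(0.16129) = 0.159913 rad
angle = 0.159913 * 180/pi = 9.16 degrees

9.16


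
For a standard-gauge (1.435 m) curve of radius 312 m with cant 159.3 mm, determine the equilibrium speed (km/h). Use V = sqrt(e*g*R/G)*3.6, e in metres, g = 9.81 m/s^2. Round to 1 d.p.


Convert cant: e = 159.3 mm = 0.1593 m
V_ms = sqrt(0.1593 * 9.81 * 312 / 1.435)
V_ms = sqrt(339.771914) = 18.4329 m/s
V = 18.4329 * 3.6 = 66.4 km/h

66.4


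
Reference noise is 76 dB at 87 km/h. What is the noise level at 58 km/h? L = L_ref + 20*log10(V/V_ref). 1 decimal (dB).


V/V_ref = 58 / 87 = 0.666667
log10(0.666667) = -0.176091
20 * -0.176091 = -3.5218
L = 76 + -3.5218 = 72.5 dB

72.5


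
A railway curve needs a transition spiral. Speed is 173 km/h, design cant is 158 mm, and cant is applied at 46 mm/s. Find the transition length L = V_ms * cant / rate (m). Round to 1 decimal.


Convert speed: V = 173 / 3.6 = 48.0556 m/s
L = 48.0556 * 158 / 46
L = 7592.7778 / 46
L = 165.1 m

165.1


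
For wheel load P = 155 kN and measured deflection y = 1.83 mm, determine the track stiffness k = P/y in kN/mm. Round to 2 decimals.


Track stiffness k = P / y
k = 155 / 1.83
k = 84.70 kN/mm

84.70


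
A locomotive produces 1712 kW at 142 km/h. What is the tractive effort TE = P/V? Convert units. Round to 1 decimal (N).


Convert: P = 1712 kW = 1712000 W
V = 142 / 3.6 = 39.4444 m/s
TE = 1712000 / 39.4444
TE = 43402.8 N

43402.8


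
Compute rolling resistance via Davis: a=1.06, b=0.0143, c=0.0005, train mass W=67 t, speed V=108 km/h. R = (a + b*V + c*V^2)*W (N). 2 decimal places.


b*V = 0.0143 * 108 = 1.5444
c*V^2 = 0.0005 * 11664 = 5.832
R_per_t = 1.06 + 1.5444 + 5.832 = 8.4364 N/t
R_total = 8.4364 * 67 = 565.24 N

565.24


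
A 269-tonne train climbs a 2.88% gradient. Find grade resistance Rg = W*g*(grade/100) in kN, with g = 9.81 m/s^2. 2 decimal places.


Rg = W * 9.81 * grade / 100
Rg = 269 * 9.81 * 2.88 / 100
Rg = 2638.89 * 0.0288
Rg = 76.00 kN

76.00


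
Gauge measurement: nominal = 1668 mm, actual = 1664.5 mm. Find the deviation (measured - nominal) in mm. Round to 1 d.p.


Deviation = measured - nominal
Deviation = 1664.5 - 1668
Deviation = -3.5 mm

-3.5


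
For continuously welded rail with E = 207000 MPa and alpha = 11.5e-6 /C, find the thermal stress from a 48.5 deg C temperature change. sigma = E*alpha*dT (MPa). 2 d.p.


sigma = E * alpha * dT
sigma = 207000 * 11.5e-6 * 48.5
sigma = 2.3805 * 48.5
sigma = 115.45 MPa

115.45


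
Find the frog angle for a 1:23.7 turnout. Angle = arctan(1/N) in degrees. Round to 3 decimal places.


1/N = 1/23.7 = 0.042194
angle = arctan(0.042194) = 0.042169 rad
angle = 0.042169 * 180/pi = 2.416 degrees

2.416


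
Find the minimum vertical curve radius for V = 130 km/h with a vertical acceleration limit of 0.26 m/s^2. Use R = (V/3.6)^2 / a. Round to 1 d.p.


Convert speed: V = 130 / 3.6 = 36.1111 m/s
V^2 = 1304.0123 m^2/s^2
R_v = 1304.0123 / 0.26
R_v = 5015.4 m

5015.4


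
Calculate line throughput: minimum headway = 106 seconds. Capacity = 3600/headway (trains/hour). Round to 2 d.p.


Capacity = 3600 / headway
Capacity = 3600 / 106
Capacity = 33.96 trains/hour

33.96


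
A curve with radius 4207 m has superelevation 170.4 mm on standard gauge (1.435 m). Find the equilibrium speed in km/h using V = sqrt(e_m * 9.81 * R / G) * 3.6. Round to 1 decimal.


Convert cant: e = 170.4 mm = 0.1704 m
V_ms = sqrt(0.1704 * 9.81 * 4207 / 1.435)
V_ms = sqrt(4900.712312) = 70.0051 m/s
V = 70.0051 * 3.6 = 252.0 km/h

252.0


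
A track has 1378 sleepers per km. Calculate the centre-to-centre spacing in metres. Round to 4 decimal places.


Spacing = 1000 m / number of sleepers
Spacing = 1000 / 1378
Spacing = 0.7257 m

0.7257


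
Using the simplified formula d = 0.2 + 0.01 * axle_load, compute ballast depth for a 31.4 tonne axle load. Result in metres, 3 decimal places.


d = 0.2 + 0.01 * 31.4
d = 0.2 + 0.314
d = 0.514 m

0.514


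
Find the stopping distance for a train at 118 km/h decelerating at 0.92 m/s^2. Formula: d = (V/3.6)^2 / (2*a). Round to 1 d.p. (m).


Convert speed: V = 118 / 3.6 = 32.7778 m/s
V^2 = 1074.3827
d = 1074.3827 / (2 * 0.92)
d = 1074.3827 / 1.84
d = 583.9 m

583.9


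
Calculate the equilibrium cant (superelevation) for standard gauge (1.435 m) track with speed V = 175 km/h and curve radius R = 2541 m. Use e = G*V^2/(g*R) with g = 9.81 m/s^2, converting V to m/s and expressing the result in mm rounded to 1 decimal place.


Convert speed: V = 175 / 3.6 = 48.6111 m/s
Apply formula: e = 1.435 * 48.6111^2 / (9.81 * 2541)
e = 1.435 * 2363.0401 / 24927.21
e = 0.136035 m = 136.0 mm

136.0


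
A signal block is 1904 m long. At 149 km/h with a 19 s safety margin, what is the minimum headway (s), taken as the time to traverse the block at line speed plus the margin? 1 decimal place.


V = 149 / 3.6 = 41.3889 m/s
Block traversal time = 1904 / 41.3889 = 46.0027 s
Headway = 46.0027 + 19
Headway = 65.0 s

65.0


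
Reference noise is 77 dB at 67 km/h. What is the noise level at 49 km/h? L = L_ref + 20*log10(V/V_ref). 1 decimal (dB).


V/V_ref = 49 / 67 = 0.731343
log10(0.731343) = -0.135879
20 * -0.135879 = -2.7176
L = 77 + -2.7176 = 74.3 dB

74.3


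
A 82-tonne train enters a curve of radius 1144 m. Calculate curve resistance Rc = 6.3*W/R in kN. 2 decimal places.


Rc = 6.3 * W / R
Rc = 6.3 * 82 / 1144
Rc = 516.6 / 1144
Rc = 0.45 kN

0.45


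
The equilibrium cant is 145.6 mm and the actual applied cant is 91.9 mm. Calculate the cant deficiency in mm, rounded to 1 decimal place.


Cant deficiency = equilibrium cant - actual cant
CD = 145.6 - 91.9
CD = 53.7 mm

53.7


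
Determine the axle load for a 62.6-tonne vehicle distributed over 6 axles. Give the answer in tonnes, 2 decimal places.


Load per axle = total weight / number of axles
Load = 62.6 / 6
Load = 10.43 tonnes

10.43


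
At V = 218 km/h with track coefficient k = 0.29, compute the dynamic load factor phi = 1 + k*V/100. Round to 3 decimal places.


phi = 1 + k * V / 100
phi = 1 + 0.29 * 218 / 100
phi = 1 + 0.6322
phi = 1.632

1.632


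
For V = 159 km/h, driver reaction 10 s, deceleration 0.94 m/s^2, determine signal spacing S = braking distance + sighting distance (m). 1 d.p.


V = 159 / 3.6 = 44.1667 m/s
Braking distance = 44.1667^2 / (2*0.94) = 1037.6034 m
Sighting distance = 44.1667 * 10 = 441.6667 m
S = 1037.6034 + 441.6667 = 1479.3 m

1479.3


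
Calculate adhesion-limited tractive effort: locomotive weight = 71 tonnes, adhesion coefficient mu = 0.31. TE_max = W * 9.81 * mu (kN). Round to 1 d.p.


TE_max = W * g * mu
TE_max = 71 * 9.81 * 0.31
TE_max = 696.51 * 0.31
TE_max = 215.9 kN

215.9


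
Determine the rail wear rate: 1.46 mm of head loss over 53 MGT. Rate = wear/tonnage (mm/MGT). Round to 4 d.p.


Wear rate = total wear / cumulative tonnage
Rate = 1.46 / 53
Rate = 0.0275 mm/MGT

0.0275


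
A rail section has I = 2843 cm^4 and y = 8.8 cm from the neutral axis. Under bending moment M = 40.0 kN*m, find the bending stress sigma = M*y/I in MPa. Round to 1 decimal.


Convert units:
M = 40.0 kN*m = 40000000 N*mm
y = 8.8 cm = 88 mm
I = 2843 cm^4 = 28430000 mm^4
sigma = 40000000 * 88 / 28430000
sigma = 123.8 MPa

123.8


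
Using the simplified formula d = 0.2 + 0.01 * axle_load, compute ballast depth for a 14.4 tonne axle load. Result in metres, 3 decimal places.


d = 0.2 + 0.01 * 14.4
d = 0.2 + 0.144
d = 0.344 m

0.344


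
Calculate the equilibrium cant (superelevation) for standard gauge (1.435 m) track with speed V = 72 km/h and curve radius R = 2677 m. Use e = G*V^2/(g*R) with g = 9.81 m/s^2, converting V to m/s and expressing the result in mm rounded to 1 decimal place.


Convert speed: V = 72 / 3.6 = 20.0 m/s
Apply formula: e = 1.435 * 20.0^2 / (9.81 * 2677)
e = 1.435 * 400.0 / 26261.37
e = 0.021857 m = 21.9 mm

21.9


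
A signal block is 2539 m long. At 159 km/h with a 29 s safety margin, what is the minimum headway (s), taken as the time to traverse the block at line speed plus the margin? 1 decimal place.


V = 159 / 3.6 = 44.1667 m/s
Block traversal time = 2539 / 44.1667 = 57.4868 s
Headway = 57.4868 + 29
Headway = 86.5 s

86.5


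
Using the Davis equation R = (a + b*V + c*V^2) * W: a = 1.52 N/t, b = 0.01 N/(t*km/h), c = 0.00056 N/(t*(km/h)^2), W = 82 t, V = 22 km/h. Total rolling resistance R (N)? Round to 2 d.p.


b*V = 0.01 * 22 = 0.22
c*V^2 = 0.00056 * 484 = 0.27104
R_per_t = 1.52 + 0.22 + 0.27104 = 2.01104 N/t
R_total = 2.01104 * 82 = 164.91 N

164.91


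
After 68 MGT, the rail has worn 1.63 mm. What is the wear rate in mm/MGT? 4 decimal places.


Wear rate = total wear / cumulative tonnage
Rate = 1.63 / 68
Rate = 0.0240 mm/MGT

0.0240


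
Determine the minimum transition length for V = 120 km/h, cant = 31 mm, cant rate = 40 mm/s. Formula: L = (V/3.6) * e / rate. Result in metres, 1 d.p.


Convert speed: V = 120 / 3.6 = 33.3333 m/s
L = 33.3333 * 31 / 40
L = 1033.3333 / 40
L = 25.8 m

25.8


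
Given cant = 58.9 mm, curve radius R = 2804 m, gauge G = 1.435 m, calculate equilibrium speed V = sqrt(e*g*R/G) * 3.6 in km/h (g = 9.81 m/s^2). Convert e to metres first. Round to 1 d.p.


Convert cant: e = 58.9 mm = 0.0589 m
V_ms = sqrt(0.0589 * 9.81 * 2804 / 1.435)
V_ms = sqrt(1129.042813) = 33.6012 m/s
V = 33.6012 * 3.6 = 121.0 km/h

121.0


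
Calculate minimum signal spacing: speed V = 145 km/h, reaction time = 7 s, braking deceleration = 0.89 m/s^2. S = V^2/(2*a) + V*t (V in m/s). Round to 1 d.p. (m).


V = 145 / 3.6 = 40.2778 m/s
Braking distance = 40.2778^2 / (2*0.89) = 911.4041 m
Sighting distance = 40.2778 * 7 = 281.9444 m
S = 911.4041 + 281.9444 = 1193.3 m

1193.3


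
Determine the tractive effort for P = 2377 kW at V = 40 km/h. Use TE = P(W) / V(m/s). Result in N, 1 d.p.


Convert: P = 2377 kW = 2377000 W
V = 40 / 3.6 = 11.1111 m/s
TE = 2377000 / 11.1111
TE = 213930.0 N

213930.0


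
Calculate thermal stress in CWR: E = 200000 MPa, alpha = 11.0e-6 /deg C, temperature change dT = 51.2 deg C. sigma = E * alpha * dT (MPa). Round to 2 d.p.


sigma = E * alpha * dT
sigma = 200000 * 11.0e-6 * 51.2
sigma = 2.2 * 51.2
sigma = 112.64 MPa

112.64


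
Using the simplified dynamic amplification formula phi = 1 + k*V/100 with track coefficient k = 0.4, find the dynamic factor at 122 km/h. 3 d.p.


phi = 1 + k * V / 100
phi = 1 + 0.4 * 122 / 100
phi = 1 + 0.488
phi = 1.488

1.488


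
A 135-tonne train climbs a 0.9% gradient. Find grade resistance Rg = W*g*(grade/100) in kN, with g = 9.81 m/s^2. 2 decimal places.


Rg = W * 9.81 * grade / 100
Rg = 135 * 9.81 * 0.9 / 100
Rg = 1324.35 * 0.009
Rg = 11.92 kN

11.92


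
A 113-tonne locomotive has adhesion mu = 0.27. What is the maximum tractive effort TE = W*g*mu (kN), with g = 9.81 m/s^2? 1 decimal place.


TE_max = W * g * mu
TE_max = 113 * 9.81 * 0.27
TE_max = 1108.53 * 0.27
TE_max = 299.3 kN

299.3


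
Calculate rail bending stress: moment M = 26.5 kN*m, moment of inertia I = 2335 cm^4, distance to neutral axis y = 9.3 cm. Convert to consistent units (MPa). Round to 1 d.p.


Convert units:
M = 26.5 kN*m = 26500000 N*mm
y = 9.3 cm = 93 mm
I = 2335 cm^4 = 23350000 mm^4
sigma = 26500000 * 93 / 23350000
sigma = 105.5 MPa

105.5


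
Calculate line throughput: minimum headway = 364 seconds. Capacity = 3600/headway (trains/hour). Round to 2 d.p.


Capacity = 3600 / headway
Capacity = 3600 / 364
Capacity = 9.89 trains/hour

9.89


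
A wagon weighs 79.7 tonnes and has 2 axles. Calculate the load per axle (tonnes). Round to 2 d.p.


Load per axle = total weight / number of axles
Load = 79.7 / 2
Load = 39.85 tonnes

39.85


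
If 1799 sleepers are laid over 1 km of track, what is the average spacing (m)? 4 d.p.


Spacing = 1000 m / number of sleepers
Spacing = 1000 / 1799
Spacing = 0.5559 m

0.5559


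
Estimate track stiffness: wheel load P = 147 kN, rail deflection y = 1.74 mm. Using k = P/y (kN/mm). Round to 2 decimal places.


Track stiffness k = P / y
k = 147 / 1.74
k = 84.48 kN/mm

84.48


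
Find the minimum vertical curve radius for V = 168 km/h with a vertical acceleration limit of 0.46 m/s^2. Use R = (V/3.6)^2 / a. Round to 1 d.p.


Convert speed: V = 168 / 3.6 = 46.6667 m/s
V^2 = 2177.7778 m^2/s^2
R_v = 2177.7778 / 0.46
R_v = 4734.3 m

4734.3


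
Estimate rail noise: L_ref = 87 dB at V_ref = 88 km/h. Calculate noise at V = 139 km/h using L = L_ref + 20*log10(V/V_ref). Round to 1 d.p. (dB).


V/V_ref = 139 / 88 = 1.579545
log10(1.579545) = 0.198532
20 * 0.198532 = 3.9706
L = 87 + 3.9706 = 91.0 dB

91.0


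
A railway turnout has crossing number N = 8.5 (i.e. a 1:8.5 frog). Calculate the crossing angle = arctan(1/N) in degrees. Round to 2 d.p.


1/N = 1/8.5 = 0.117647
angle = arctan(0.117647) = 0.117109 rad
angle = 0.117109 * 180/pi = 6.71 degrees

6.71


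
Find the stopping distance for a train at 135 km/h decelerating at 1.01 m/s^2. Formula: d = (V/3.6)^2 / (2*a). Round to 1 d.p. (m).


Convert speed: V = 135 / 3.6 = 37.5 m/s
V^2 = 1406.25
d = 1406.25 / (2 * 1.01)
d = 1406.25 / 2.02
d = 696.2 m

696.2


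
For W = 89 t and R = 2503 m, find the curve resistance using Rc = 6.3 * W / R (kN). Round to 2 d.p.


Rc = 6.3 * W / R
Rc = 6.3 * 89 / 2503
Rc = 560.7 / 2503
Rc = 0.22 kN

0.22


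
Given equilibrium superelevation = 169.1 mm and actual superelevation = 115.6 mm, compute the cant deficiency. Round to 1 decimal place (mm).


Cant deficiency = equilibrium cant - actual cant
CD = 169.1 - 115.6
CD = 53.5 mm

53.5


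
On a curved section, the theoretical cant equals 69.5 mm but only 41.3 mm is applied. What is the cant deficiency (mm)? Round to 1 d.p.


Cant deficiency = equilibrium cant - actual cant
CD = 69.5 - 41.3
CD = 28.2 mm

28.2


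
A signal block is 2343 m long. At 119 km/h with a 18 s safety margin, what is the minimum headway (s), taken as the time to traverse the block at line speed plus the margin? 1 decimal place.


V = 119 / 3.6 = 33.0556 m/s
Block traversal time = 2343 / 33.0556 = 70.8807 s
Headway = 70.8807 + 18
Headway = 88.9 s

88.9


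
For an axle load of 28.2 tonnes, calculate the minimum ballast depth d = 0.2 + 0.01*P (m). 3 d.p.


d = 0.2 + 0.01 * 28.2
d = 0.2 + 0.282
d = 0.482 m

0.482


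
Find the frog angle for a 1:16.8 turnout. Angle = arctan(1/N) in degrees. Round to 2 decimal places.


1/N = 1/16.8 = 0.059524
angle = arctan(0.059524) = 0.059454 rad
angle = 0.059454 * 180/pi = 3.41 degrees

3.41


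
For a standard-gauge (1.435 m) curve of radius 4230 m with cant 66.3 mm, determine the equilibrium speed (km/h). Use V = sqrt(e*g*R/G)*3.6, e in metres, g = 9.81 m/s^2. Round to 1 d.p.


Convert cant: e = 66.3 mm = 0.0663 m
V_ms = sqrt(0.0663 * 9.81 * 4230 / 1.435)
V_ms = sqrt(1917.215812) = 43.786 m/s
V = 43.786 * 3.6 = 157.6 km/h

157.6


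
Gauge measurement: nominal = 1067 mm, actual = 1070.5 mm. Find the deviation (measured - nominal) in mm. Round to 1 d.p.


Deviation = measured - nominal
Deviation = 1070.5 - 1067
Deviation = 3.5 mm

3.5


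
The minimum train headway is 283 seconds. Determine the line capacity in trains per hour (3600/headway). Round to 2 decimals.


Capacity = 3600 / headway
Capacity = 3600 / 283
Capacity = 12.72 trains/hour

12.72


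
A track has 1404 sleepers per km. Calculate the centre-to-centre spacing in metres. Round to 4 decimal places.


Spacing = 1000 m / number of sleepers
Spacing = 1000 / 1404
Spacing = 0.7123 m

0.7123


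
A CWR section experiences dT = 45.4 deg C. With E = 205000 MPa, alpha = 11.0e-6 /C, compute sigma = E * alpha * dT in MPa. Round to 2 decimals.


sigma = E * alpha * dT
sigma = 205000 * 11.0e-6 * 45.4
sigma = 2.255 * 45.4
sigma = 102.38 MPa

102.38


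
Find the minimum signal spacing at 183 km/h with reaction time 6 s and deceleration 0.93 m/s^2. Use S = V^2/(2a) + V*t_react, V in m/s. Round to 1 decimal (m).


V = 183 / 3.6 = 50.8333 m/s
Braking distance = 50.8333^2 / (2*0.93) = 1389.2622 m
Sighting distance = 50.8333 * 6 = 305.0 m
S = 1389.2622 + 305.0 = 1694.3 m

1694.3


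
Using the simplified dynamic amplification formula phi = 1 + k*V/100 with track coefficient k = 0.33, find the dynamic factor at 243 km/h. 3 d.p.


phi = 1 + k * V / 100
phi = 1 + 0.33 * 243 / 100
phi = 1 + 0.8019
phi = 1.802

1.802


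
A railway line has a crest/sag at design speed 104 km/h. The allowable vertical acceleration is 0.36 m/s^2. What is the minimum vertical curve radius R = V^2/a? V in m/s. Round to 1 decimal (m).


Convert speed: V = 104 / 3.6 = 28.8889 m/s
V^2 = 834.5679 m^2/s^2
R_v = 834.5679 / 0.36
R_v = 2318.2 m

2318.2


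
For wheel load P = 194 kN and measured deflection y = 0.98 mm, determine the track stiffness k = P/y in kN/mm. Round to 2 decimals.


Track stiffness k = P / y
k = 194 / 0.98
k = 197.96 kN/mm

197.96


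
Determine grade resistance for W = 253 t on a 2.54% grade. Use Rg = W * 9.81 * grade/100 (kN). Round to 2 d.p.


Rg = W * 9.81 * grade / 100
Rg = 253 * 9.81 * 2.54 / 100
Rg = 2481.93 * 0.0254
Rg = 63.04 kN

63.04


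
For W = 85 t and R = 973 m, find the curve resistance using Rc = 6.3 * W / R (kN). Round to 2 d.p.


Rc = 6.3 * W / R
Rc = 6.3 * 85 / 973
Rc = 535.5 / 973
Rc = 0.55 kN

0.55


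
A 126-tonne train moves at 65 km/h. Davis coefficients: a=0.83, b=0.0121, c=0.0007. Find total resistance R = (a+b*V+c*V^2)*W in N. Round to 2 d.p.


b*V = 0.0121 * 65 = 0.7865
c*V^2 = 0.0007 * 4225 = 2.9575
R_per_t = 0.83 + 0.7865 + 2.9575 = 4.574 N/t
R_total = 4.574 * 126 = 576.32 N

576.32


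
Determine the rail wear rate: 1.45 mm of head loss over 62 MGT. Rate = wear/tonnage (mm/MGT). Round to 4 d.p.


Wear rate = total wear / cumulative tonnage
Rate = 1.45 / 62
Rate = 0.0234 mm/MGT

0.0234


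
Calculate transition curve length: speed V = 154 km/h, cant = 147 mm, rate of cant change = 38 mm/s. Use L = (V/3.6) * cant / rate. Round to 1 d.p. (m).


Convert speed: V = 154 / 3.6 = 42.7778 m/s
L = 42.7778 * 147 / 38
L = 6288.3333 / 38
L = 165.5 m

165.5


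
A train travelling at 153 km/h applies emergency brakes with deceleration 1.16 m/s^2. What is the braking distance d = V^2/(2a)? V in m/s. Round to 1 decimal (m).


Convert speed: V = 153 / 3.6 = 42.5 m/s
V^2 = 1806.25
d = 1806.25 / (2 * 1.16)
d = 1806.25 / 2.32
d = 778.6 m

778.6


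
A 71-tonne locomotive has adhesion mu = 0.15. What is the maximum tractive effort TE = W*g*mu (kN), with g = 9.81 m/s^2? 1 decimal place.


TE_max = W * g * mu
TE_max = 71 * 9.81 * 0.15
TE_max = 696.51 * 0.15
TE_max = 104.5 kN

104.5


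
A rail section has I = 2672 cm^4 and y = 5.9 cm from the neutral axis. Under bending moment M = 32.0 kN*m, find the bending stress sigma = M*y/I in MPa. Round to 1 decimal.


Convert units:
M = 32.0 kN*m = 32000000 N*mm
y = 5.9 cm = 59 mm
I = 2672 cm^4 = 26720000 mm^4
sigma = 32000000 * 59 / 26720000
sigma = 70.7 MPa

70.7


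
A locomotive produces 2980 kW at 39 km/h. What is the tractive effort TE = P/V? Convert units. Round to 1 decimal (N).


Convert: P = 2980 kW = 2980000 W
V = 39 / 3.6 = 10.8333 m/s
TE = 2980000 / 10.8333
TE = 275076.9 N

275076.9


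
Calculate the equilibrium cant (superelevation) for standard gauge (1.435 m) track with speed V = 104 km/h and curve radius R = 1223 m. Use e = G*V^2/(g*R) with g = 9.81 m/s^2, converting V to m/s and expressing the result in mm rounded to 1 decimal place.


Convert speed: V = 104 / 3.6 = 28.8889 m/s
Apply formula: e = 1.435 * 28.8889^2 / (9.81 * 1223)
e = 1.435 * 834.5679 / 11997.63
e = 0.09982 m = 99.8 mm

99.8
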